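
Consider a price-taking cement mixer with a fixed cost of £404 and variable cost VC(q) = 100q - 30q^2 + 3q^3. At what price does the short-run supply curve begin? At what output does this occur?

£25 per unit, at q = 5

Short-run supply begins at min AVC. From VC = 100q - 30q^2 + 3q^3, AVC = 100 - 30q + 3q^2.
dAVC/dq = -30 + 6q = 0 gives q = 5. min AVC = 100 - 30·5 + 3·5^2 = 25.
For P < £25 the firm produces nothing.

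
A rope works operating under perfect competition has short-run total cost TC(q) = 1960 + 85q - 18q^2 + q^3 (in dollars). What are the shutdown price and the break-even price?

AVC = 85 - 18q + q^2; minimized at q = 9, giving min AVC = $4. That is the shutdown price.
ATC = 1960/q + 85 - 18q + q^2. Setting dATC/dq = −1960/q^2 − 18 + 2q = 0 gives q = 14 (since 2·14^3 − 18·14^2 = 1960).
min ATC = 1960/14 + 85 − 18·14 + 14^2 = $169. That is the break-even price.
Between these two prices the firm operates at a loss; above $169 it earns a profit.

Shutdown price = $4; break-even price = $169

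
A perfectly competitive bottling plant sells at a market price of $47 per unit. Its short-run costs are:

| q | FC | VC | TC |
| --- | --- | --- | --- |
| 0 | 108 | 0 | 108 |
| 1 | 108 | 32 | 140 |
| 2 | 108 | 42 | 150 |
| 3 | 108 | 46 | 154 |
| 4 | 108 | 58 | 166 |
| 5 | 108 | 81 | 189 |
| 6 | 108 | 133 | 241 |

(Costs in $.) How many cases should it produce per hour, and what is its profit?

Profit at each row (π = 47q − TC): q=0: -108; q=1: -93; q=2: -56; q=3: -13; q=4: 22; q=5: 46; q=6: 41.
Profit is maximized at q = 5. AVC there is 81/5 = $16.20 ≤ P, so producing beats shutting down (which would give -$108).

q = 5; profit = $46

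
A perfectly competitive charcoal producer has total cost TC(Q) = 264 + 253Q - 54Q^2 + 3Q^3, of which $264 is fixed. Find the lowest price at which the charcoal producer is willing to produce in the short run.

The firm shuts down when price falls below the minimum of average variable cost. AVC = VC/Q = 253 - 54Q + 3Q^2.
At the minimum of AVC, MC = AVC. MC = 253 - 108Q + 9Q^2; setting MC = AVC gives 6Q^2 - 54Q = 0, so Q = 9. min AVC = 10.
For P < $10 the firm produces nothing.

$10 per unit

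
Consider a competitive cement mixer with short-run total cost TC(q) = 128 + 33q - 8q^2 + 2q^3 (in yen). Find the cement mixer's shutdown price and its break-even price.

Shutdown price = ¥25; break-even price = ¥65

Shutdown price = min AVC. AVC = 33 - 8q + 2q^2, with vertex at q = 2 and minimum ¥25.
ATC = 128/q + 33 - 8q + 2q^2. Setting dATC/dq = −128/q^2 − 8 + 4q = 0 gives q = 4 (since 4·4^3 − 8·4^2 = 128).
min ATC = 128/4 + 33 − 8·4 + 2·4^2 = ¥65. That is the break-even price.
Between these two prices the firm operates at a loss; above ¥65 it earns a profit.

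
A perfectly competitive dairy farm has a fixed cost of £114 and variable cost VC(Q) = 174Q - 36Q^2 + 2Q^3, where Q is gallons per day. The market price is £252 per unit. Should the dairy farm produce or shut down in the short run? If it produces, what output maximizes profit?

From TC, MC = TC'(Q) = 174 - 72Q + 6Q^2 and AVC = VC/Q = 174 - 36Q + 2Q^2.
The AVC parabola has its vertex at Q = 36/4 = 9, where AVC = 174 - 36·9 + 2·9^2 = £12.
Because £252 ≥ £12, revenue can cover variable cost; the firm operates.
P = MC gives -78 - 72Q + 6Q^2 = 0, with roots -1 and 13. Take the larger (rising MC): Q* = 13.
Check: AVC at Q = 13 is £44 ≤ P, so revenue covers variable cost.
Profit = P·Q − TC = 252·13 − 686 = £2590.

Produce at Q = 13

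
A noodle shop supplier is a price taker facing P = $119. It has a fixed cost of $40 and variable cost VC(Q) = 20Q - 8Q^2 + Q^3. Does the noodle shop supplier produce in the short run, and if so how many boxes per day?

Produce at Q = 9

From TC, MC = TC'(Q) = 20 - 16Q + 3Q^2 and AVC = VC/Q = 20 - 8Q + Q^2.
AVC is minimized where dAVC/dQ = -8 + 2Q = 0, at Q = 4; min AVC = 20 - 8·4 + 4^2 = $4.
Since P = $119 ≥ min AVC = $4, price covers variable cost and the firm should produce.
Solving P = MC: -99 - 16Q + 3Q^2 = 0 ⇒ Q = -11/3 or 9. On the upward-sloping branch, Q* = 9.
Check: AVC at Q = 9 is $29 ≤ P, so revenue covers variable cost.
Profit = P·Q − TC = 119·9 − 301 = $770.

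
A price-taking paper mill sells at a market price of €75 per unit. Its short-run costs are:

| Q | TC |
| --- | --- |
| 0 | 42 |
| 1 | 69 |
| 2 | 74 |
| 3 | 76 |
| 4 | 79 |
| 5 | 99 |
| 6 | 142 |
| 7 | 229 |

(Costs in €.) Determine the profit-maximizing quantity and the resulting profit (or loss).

Q = 6; profit = €308

Tabulate TR − TC: Q=0: -42; Q=1: 6; Q=2: 76; Q=3: 149; Q=4: 221; Q=5: 276; Q=6: 308; Q=7: 296.
Profit is maximized at Q = 6. AVC there is 100/6 = €16.67 ≤ P, so producing beats shutting down (which would give -€42).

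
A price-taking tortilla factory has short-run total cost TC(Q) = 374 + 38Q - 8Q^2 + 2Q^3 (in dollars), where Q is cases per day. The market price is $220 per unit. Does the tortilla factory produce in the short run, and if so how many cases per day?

Produce at Q = 7

Variable cost is VC = 38Q - 8Q^2 + 2Q^3, so AVC = VC/Q = 38 - 8Q + 2Q^2 and MC = dTC/dQ = 38 - 16Q + 6Q^2.
AVC is minimized where dAVC/dQ = -8 + 4Q = 0, at Q = 2; min AVC = 38 - 8·2 + 2·2^2 = $30.
Since P = $220 ≥ min AVC = $30, price covers variable cost and the firm should produce.
P = MC gives -182 - 16Q + 6Q^2 = 0, with roots -13/3 and 7. Take the larger (rising MC): Q* = 7.
Check: AVC at Q = 7 is $80 ≤ P, so revenue covers variable cost.
Profit = P·Q − TC = 220·7 − 934 = $606.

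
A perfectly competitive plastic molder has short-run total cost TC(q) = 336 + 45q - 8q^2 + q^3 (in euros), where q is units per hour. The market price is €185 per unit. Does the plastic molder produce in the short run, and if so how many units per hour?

Variable cost is VC = 45q - 8q^2 + q^3, so AVC = VC/q = 45 - 8q + q^2 and MC = dTC/dq = 45 - 16q + 3q^2.
AVC hits its minimum where MC = AVC, at q = 4, giving min AVC = 45 - 8·4 + 4^2 = €29.
P = €185 exceeds min AVC = €29, so the firm stays open.
P = MC gives -140 - 16q + 3q^2 = 0, with roots -14/3 and 10. Take the larger (rising MC): q* = 10.
Check: AVC at q = 10 is €65 ≤ P, so revenue covers variable cost.
Profit = P·q − TC = 185·10 − 986 = €864.

Produce at q = 10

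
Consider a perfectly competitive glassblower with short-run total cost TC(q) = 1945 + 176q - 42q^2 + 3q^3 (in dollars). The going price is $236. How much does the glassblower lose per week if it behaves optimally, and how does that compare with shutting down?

Profit = -$145 at q = 10

AVC = 176 - 42q + 3q^2 has its minimum $29 at q = 7; price $236 clears that bar, so the firm operates.
MC = 176 - 84q + 9q^2. Setting P = MC and taking the root on the rising branch gives q* = 10.
TR = 236·10 = 2360. TC = 1945 + 560 = 2505. Profit = 2360 − 2505 = -$145.
That loss of $145 beats the $1945 the firm would lose by shutting down; producing recovers $1800 of fixed cost.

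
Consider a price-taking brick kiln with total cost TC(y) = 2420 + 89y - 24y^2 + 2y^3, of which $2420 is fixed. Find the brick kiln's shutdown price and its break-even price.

Shutdown price = min AVC. AVC = 89 - 24y + 2y^2, with vertex at y = 6 and minimum $17.
ATC = 2420/y + 89 - 24y + 2y^2. Setting dATC/dy = −2420/y^2 − 24 + 4y = 0 gives y = 11 (since 4·11^3 − 24·11^2 = 2420).
min ATC = 2420/11 + 89 − 24·11 + 2·11^2 = $287. That is the break-even price.
Between these two prices the firm operates at a loss; above $287 it earns a profit.

Shutdown price = $17; break-even price = $287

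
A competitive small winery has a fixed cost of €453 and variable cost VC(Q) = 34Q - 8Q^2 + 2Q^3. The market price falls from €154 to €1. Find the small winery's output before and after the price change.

Output falls from 6 to 0 (the firm shuts down)

AVC = 34 - 8Q + 2Q^2, minimized at Q = 2 where min AVC = €26. MC = 34 - 16Q + 6Q^2.
At P = €154 ≥ min AVC, set P = MC on the rising branch: Q = 6.
At P = €1 < min AVC = €26, price no longer covers variable cost at any output, so the firm shuts down: Q = 0.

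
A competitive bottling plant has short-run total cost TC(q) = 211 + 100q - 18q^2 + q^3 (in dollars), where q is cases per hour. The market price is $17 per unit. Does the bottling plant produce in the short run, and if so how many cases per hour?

Shut down

Variable cost is VC = 100q - 18q^2 + q^3, so AVC = VC/q = 100 - 18q + q^2 and MC = dTC/dq = 100 - 36q + 3q^2.
AVC hits its minimum where MC = AVC, at q = 9, giving min AVC = 100 - 18·9 + 9^2 = $19.
With P < min AVC ($17 < $19), every unit sold adds to the loss.
Best response: produce nothing and absorb the $211 fixed cost.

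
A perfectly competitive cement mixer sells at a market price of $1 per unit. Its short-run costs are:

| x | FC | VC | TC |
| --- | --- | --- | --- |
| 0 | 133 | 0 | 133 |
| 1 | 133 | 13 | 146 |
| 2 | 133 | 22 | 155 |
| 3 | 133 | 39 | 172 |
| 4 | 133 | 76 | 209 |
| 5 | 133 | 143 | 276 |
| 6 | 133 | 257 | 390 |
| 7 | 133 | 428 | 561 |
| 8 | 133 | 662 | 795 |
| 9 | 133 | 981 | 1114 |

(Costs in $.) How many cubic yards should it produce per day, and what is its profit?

Profit at each row (π = 1x − TC): x=0: -133; x=1: -145; x=2: -153; x=3: -169; x=4: -205; x=5: -271; x=6: -384; x=7: -554; x=8: -787; x=9: -1105.
Profit is highest at x = 0. Equivalently, the lowest AVC in the table is 22/2 ≈ $11 at x = 2, and P = $1 falls below it — price never covers variable cost, so the firm shuts down and loses only its fixed cost.

x = 0 (shut down); profit = -$133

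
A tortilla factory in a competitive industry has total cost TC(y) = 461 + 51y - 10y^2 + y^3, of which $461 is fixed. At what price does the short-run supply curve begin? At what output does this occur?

$26 per unit, at y = 5

Short-run supply begins at min AVC. From VC = 51y - 10y^2 + y^3, AVC = 51 - 10y + y^2.
dAVC/dy = -10 + 2y = 0 gives y = 5. min AVC = 51 - 10·5 + 5^2 = 26.
The firm shuts down for any P below $26.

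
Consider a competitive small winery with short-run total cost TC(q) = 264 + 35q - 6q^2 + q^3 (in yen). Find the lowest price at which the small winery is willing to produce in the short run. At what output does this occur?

¥26 per unit, at q = 3

The shutdown price is the minimum of AVC. VC = 35q - 6q^2 + q^3, so AVC = 35 - 6q + q^2.
At the minimum of AVC, MC = AVC. MC = 35 - 12q + 3q^2; setting MC = AVC gives 2q^2 - 6q = 0, so q = 3. min AVC = 26.
For P < ¥26 the firm produces nothing.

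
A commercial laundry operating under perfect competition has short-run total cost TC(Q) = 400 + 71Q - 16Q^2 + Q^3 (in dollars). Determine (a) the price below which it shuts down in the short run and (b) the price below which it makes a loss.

Shutdown price = min AVC. AVC = 71 - 16Q + Q^2, with vertex at Q = 8 and minimum $7.
ATC = 400/Q + 71 - 16Q + Q^2. Setting dATC/dQ = −400/Q^2 − 16 + 2Q = 0 gives Q = 10 (since 2·10^3 − 16·10^2 = 400).
min ATC = 400/10 + 71 − 16·10 + 10^2 = $51. That is the break-even price.
Between these two prices the firm operates at a loss; above $51 it earns a profit.

Shutdown price = $7; break-even price = $51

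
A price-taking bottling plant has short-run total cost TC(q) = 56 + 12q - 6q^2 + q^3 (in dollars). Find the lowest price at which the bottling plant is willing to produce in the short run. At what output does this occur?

The firm shuts down when price falls below the minimum of average variable cost. AVC = VC/q = 12 - 6q + q^2.
At the minimum of AVC, MC = AVC. MC = 12 - 12q + 3q^2; setting MC = AVC gives 2q^2 - 6q = 0, so q = 3. min AVC = 3.
So the shutdown price is $3.

$3 per unit, at q = 3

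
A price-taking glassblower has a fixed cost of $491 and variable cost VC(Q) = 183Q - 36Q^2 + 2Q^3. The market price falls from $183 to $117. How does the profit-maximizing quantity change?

Output falls from 12 to 11

AVC = 183 - 36Q + 2Q^2, minimized at Q = 9 where min AVC = $21. MC = 183 - 72Q + 6Q^2.
With P = $183 above the shutdown price, P = MC gives Q = 12.
At P = $117 ≥ min AVC, set P = MC: Q = 11. The firm stays open but cuts output.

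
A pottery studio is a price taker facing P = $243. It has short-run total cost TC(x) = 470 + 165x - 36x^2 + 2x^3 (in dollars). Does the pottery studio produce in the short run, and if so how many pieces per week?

Produce at x = 13

Strip out fixed cost: VC = 165x - 36x^2 + 2x^3. Then AVC = 165 - 36x + 2x^2 and MC = 165 - 72x + 6x^2.
The AVC parabola has its vertex at x = 36/4 = 9, where AVC = 165 - 36·9 + 2·9^2 = $3.
Since P = $243 ≥ min AVC = $3, price covers variable cost and the firm should produce.
P = MC gives -78 - 72x + 6x^2 = 0, with roots -1 and 13. Take the larger (rising MC): x* = 13.
Check: AVC at x = 13 is $35 ≤ P, so revenue covers variable cost.
Profit = P·x − TC = 243·13 − 925 = $2234.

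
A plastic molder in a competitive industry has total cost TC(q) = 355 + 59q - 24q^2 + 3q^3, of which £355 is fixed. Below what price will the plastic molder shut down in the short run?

£11 per unit

The firm shuts down when price falls below the minimum of average variable cost. AVC = VC/q = 59 - 24q + 3q^2.
At the minimum of AVC, MC = AVC. MC = 59 - 48q + 9q^2; setting MC = AVC gives 6q^2 - 24q = 0, so q = 4. min AVC = 11.
So the shutdown price is £11.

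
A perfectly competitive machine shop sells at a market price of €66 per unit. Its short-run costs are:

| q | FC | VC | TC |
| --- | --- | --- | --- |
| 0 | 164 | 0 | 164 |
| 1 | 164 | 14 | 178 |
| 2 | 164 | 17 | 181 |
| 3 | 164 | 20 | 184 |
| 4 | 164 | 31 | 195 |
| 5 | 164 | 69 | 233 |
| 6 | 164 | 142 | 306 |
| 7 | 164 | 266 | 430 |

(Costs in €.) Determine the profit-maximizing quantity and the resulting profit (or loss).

Profit at each row (π = 66q − TC): q=0: -164; q=1: -112; q=2: -49; q=3: 14; q=4: 69; q=5: 97; q=6: 90; q=7: 32.
Profit is maximized at q = 5. AVC there is 69/5 = €13.80 ≤ P, so producing beats shutting down (which would give -€164).

q = 5; profit = €97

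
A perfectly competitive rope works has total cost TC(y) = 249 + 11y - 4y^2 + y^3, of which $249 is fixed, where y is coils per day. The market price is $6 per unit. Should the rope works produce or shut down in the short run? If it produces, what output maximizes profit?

Shut down

Variable cost is VC = 11y - 4y^2 + y^3, so AVC = VC/y = 11 - 4y + y^2 and MC = dTC/dy = 11 - 8y + 3y^2.
AVC hits its minimum where MC = AVC, at y = 2, giving min AVC = 11 - 4·2 + 2^2 = $7.
With P < min AVC ($6 < $7), every unit sold adds to the loss.
Shutting down limits the loss to fixed cost, $249.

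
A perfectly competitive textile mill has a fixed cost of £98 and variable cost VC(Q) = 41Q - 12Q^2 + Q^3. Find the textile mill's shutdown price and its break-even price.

Shutdown price = min AVC. AVC = 41 - 12Q + Q^2, with vertex at Q = 6 and minimum £5.
ATC = 98/Q + 41 - 12Q + Q^2. Setting dATC/dQ = −98/Q^2 − 12 + 2Q = 0 gives Q = 7 (since 2·7^3 − 12·7^2 = 98).
min ATC = 98/7 + 41 − 12·7 + 7^2 = £20. That is the break-even price.
For £5 ≤ P < £20 the firm produces at a loss; below £5 it shuts down.

Shutdown price = £5; break-even price = £20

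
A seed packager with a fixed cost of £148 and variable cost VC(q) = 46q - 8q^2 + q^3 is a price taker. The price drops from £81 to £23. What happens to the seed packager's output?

Output falls from 7 to 0 (the firm shuts down)

AVC = 46 - 8q + q^2, minimized at q = 4 where min AVC = £30. MC = 46 - 16q + 3q^2.
At P = £81 ≥ min AVC, set P = MC on the rising branch: q = 7.
At P = £23 < min AVC = £30, price no longer covers variable cost at any output, so the firm shuts down: q = 0.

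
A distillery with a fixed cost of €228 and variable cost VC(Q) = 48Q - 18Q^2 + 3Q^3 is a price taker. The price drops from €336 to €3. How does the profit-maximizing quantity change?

Output falls from 8 to 0 (the firm shuts down)

AVC = 48 - 18Q + 3Q^2, minimized at Q = 3 where min AVC = €21. MC = 48 - 36Q + 9Q^2.
With P = €336 above the shutdown price, P = MC gives Q = 8.
At P = €3 < min AVC = €21, price no longer covers variable cost at any output, so the firm shuts down: Q = 0.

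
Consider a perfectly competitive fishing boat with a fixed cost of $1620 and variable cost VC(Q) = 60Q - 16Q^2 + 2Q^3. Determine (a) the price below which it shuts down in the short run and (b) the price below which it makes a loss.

Shutdown price = min AVC. AVC = 60 - 16Q + 2Q^2, with vertex at Q = 4 and minimum $28.
ATC = 1620/Q + 60 - 16Q + 2Q^2. Setting dATC/dQ = −1620/Q^2 − 16 + 4Q = 0 gives Q = 9 (since 4·9^3 − 16·9^2 = 1620).
min ATC = 1620/9 + 60 − 16·9 + 2·9^2 = $258. That is the break-even price.
Between these two prices the firm operates at a loss; above $258 it earns a profit.

Shutdown price = $28; break-even price = $258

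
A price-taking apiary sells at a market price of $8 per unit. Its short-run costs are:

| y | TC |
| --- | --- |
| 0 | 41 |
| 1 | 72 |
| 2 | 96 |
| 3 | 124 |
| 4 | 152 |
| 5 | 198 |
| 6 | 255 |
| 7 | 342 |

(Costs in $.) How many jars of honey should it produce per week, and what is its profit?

y = 0 (shut down); profit = -$41

Profit at each row (π = 8y − TC): y=0: -41; y=1: -64; y=2: -80; y=3: -100; y=4: -120; y=5: -158; y=6: -207; y=7: -286.
Profit is highest at y = 0. Equivalently, the lowest AVC in the table is 55/2 ≈ $27.50 at y = 2, and P = $8 falls below it — price never covers variable cost, so the firm shuts down and loses only its fixed cost.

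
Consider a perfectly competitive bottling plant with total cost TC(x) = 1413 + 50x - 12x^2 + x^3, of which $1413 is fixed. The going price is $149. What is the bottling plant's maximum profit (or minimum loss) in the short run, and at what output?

AVC = 50 - 12x + x^2; min AVC = $14 at x = 6. Since P = $149 ≥ min AVC, the firm produces.
With MC = 50 - 24x + 3x^2, P = MC on the upward-sloping part at x* = 11.
TR = 149·11 = 1639. TC = 1413 + 429 = 1842. Profit = 1639 − 1842 = -$203.
Shutting down would mean losing the fixed cost of $1413, so operating at a loss of $203 is better by $1210.

Profit = -$203 at x = 11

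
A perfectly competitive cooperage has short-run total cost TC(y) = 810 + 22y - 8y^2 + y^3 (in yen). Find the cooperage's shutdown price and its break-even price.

Shutdown price = ¥6; break-even price = ¥121

AVC = 22 - 8y + y^2; minimized at y = 4, giving min AVC = ¥6. That is the shutdown price.
ATC = 810/y + 22 - 8y + y^2. Setting dATC/dy = −810/y^2 − 8 + 2y = 0 gives y = 9 (since 2·9^3 − 8·9^2 = 810).
min ATC = 810/9 + 22 − 8·9 + 9^2 = ¥121. That is the break-even price.
For ¥6 ≤ P < ¥121 the firm produces at a loss; below ¥6 it shuts down.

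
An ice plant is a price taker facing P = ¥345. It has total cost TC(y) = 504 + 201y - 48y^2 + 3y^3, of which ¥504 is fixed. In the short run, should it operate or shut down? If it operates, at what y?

Strip out fixed cost: VC = 201y - 48y^2 + 3y^3. Then AVC = 201 - 48y + 3y^2 and MC = 201 - 96y + 9y^2.
AVC hits its minimum where MC = AVC, at y = 8, giving min AVC = 201 - 48·8 + 3·8^2 = ¥9.
Because ¥345 ≥ ¥9, revenue can cover variable cost; the firm operates.
Set P = MC: 345 = 201 - 96y + 9y^2 → -144 - 96y + 9y^2 = 0. The roots are y = -4/3 and y = 12; the profit-maximizing output is on the rising part of MC, so y* = 12.
Check: AVC at y = 12 is ¥57 ≤ P, so revenue covers variable cost.
Profit = P·y − TC = 345·12 − 1188 = ¥2952.

Produce at y = 12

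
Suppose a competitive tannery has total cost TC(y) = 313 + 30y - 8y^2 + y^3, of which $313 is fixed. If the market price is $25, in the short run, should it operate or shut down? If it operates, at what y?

Produce at y = 5

Variable cost is VC = 30y - 8y^2 + y^3, so AVC = VC/y = 30 - 8y + y^2 and MC = dTC/dy = 30 - 16y + 3y^2.
AVC is minimized where dAVC/dy = -8 + 2y = 0, at y = 4; min AVC = 30 - 8·4 + 4^2 = $14.
Because $25 ≥ $14, revenue can cover variable cost; the firm operates.
P = MC gives 5 - 16y + 3y^2 = 0, with roots 1/3 and 5. Take the larger (rising MC): y* = 5.
Check: AVC at y = 5 is $15 ≤ P, so revenue covers variable cost.
Profit = P·y − TC = 25·5 − 388 = -$263, a loss, but smaller than the $313 fixed cost the firm would lose by shutting down.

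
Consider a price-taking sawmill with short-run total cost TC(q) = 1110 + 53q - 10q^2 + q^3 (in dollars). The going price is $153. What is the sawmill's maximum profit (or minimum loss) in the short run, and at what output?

AVC = 53 - 10q + q^2 has its minimum $28 at q = 5; price $153 clears that bar, so the firm operates.
With MC = 53 - 20q + 3q^2, P = MC on the upward-sloping part at q* = 10.
TR = 153·10 = 1530. TC = 1110 + 530 = 1640. Profit = 1530 − 1640 = -$110.
That loss of $110 beats the $1110 the firm would lose by shutting down; producing recovers $1000 of fixed cost.

Profit = -$110 at q = 10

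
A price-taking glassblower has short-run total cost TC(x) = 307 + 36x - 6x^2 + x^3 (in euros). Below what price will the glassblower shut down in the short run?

The firm shuts down when price falls below the minimum of average variable cost. AVC = VC/x = 36 - 6x + x^2.
dAVC/dx = -6 + 2x = 0 gives x = 3. min AVC = 36 - 6·3 + 3^2 = 27.
For P < €27 the firm produces nothing.

€27 per unit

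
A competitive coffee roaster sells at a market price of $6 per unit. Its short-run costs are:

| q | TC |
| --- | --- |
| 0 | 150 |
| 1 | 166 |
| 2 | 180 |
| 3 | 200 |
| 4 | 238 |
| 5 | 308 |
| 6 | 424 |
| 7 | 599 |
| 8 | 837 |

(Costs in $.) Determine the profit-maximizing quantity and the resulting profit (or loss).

q = 0 (shut down); profit = -$150

Tabulate TR − TC: q=0: -150; q=1: -160; q=2: -168; q=3: -182; q=4: -214; q=5: -278; q=6: -388; q=7: -557; q=8: -789.
Profit is highest at q = 0. Equivalently, the lowest AVC in the table is 30/2 ≈ $15 at q = 2, and P = $6 falls below it — price never covers variable cost, so the firm shuts down and loses only its fixed cost.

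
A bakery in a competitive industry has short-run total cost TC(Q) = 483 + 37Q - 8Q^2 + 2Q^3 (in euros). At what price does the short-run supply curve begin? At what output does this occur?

€29 per unit, at Q = 2

Short-run supply begins at min AVC. From VC = 37Q - 8Q^2 + 2Q^3, AVC = 37 - 8Q + 2Q^2.
At the minimum of AVC, MC = AVC. MC = 37 - 16Q + 6Q^2; setting MC = AVC gives 4Q^2 - 8Q = 0, so Q = 2. min AVC = 29.
For P < €29 the firm produces nothing.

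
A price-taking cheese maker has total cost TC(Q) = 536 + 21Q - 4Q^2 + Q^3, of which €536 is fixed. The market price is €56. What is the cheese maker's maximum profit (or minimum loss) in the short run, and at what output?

Profit = -€386 at Q = 5

AVC = 21 - 4Q + Q^2 has its minimum €17 at Q = 2; price €56 clears that bar, so the firm operates.
MC = 21 - 8Q + 3Q^2. Setting P = MC and taking the root on the rising branch gives Q* = 5.
TR = 56·5 = 280. TC = 536 + 130 = 666. Profit = 280 − 666 = -€386.
Shutting down would mean losing the fixed cost of €536, so operating at a loss of €386 is better by €150.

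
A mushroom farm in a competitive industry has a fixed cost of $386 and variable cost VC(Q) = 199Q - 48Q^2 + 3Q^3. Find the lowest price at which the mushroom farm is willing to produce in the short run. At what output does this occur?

$7 per unit, at Q = 8

The shutdown price is the minimum of AVC. VC = 199Q - 48Q^2 + 3Q^3, so AVC = 199 - 48Q + 3Q^2.
dAVC/dQ = -48 + 6Q = 0 gives Q = 8. min AVC = 199 - 48·8 + 3·8^2 = 7.
The firm shuts down for any P below $7.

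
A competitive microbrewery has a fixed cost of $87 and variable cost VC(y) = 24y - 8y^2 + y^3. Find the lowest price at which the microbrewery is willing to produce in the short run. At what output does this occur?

$8 per unit, at y = 4

Short-run supply begins at min AVC. From VC = 24y - 8y^2 + y^3, AVC = 24 - 8y + y^2.
dAVC/dy = -8 + 2y = 0 gives y = 4. min AVC = 24 - 8·4 + 4^2 = 8.
The firm shuts down for any P below $8.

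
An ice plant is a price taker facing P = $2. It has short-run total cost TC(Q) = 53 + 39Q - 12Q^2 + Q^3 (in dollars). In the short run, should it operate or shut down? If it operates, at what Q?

Shut down

Variable cost is VC = 39Q - 12Q^2 + Q^3, so AVC = VC/Q = 39 - 12Q + Q^2 and MC = dTC/dQ = 39 - 24Q + 3Q^2.
AVC is minimized where dAVC/dQ = -12 + 2Q = 0, at Q = 6; min AVC = 39 - 12·6 + 6^2 = $3.
Since P = $2 < min AVC = $3, price fails to cover variable cost at any output.
Best response: produce nothing and absorb the $53 fixed cost.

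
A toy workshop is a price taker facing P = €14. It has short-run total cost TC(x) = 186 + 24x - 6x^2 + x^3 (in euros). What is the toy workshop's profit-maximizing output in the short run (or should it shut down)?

Strip out fixed cost: VC = 24x - 6x^2 + x^3. Then AVC = 24 - 6x + x^2 and MC = 24 - 12x + 3x^2.
AVC hits its minimum where MC = AVC, at x = 3, giving min AVC = 24 - 6·3 + 3^2 = €15.
P = €14 lies below min AVC = €15; no output level covers variable cost.
Shutting down limits the loss to fixed cost, €186.

Shut down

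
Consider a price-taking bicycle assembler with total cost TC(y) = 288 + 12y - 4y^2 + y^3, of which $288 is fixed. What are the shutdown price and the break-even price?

Shutdown price = $8; break-even price = $72

Shutdown price = min AVC. AVC = 12 - 4y + y^2, with vertex at y = 2 and minimum $8.
ATC = 288/y + 12 - 4y + y^2. Setting dATC/dy = −288/y^2 − 4 + 2y = 0 gives y = 6 (since 2·6^3 − 4·6^2 = 288).
min ATC = 288/6 + 12 − 4·6 + 6^2 = $72. That is the break-even price.
Between these two prices the firm operates at a loss; above $72 it earns a profit.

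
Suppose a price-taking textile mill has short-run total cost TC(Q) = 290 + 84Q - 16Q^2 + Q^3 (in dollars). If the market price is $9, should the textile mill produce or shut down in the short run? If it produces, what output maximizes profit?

Shut down

From TC, MC = TC'(Q) = 84 - 32Q + 3Q^2 and AVC = VC/Q = 84 - 16Q + Q^2.
AVC is minimized where dAVC/dQ = -16 + 2Q = 0, at Q = 8; min AVC = 84 - 16·8 + 8^2 = $20.
Since P = $9 < min AVC = $20, price fails to cover variable cost at any output.
The firm minimizes its loss by shutting down and losing only its fixed cost of $290.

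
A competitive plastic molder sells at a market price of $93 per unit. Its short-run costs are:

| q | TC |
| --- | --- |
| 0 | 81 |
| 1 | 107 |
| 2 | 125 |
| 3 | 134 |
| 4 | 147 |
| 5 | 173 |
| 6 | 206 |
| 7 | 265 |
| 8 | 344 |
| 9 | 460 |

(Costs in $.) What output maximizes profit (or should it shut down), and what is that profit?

Tabulate TR − TC: q=0: -81; q=1: -14; q=2: 61; q=3: 145; q=4: 225; q=5: 292; q=6: 352; q=7: 386; q=8: 400; q=9: 377.
Profit is maximized at q = 8. AVC there is 263/8 = $32.88 ≤ P, so producing beats shutting down (which would give -$81).

q = 8; profit = $400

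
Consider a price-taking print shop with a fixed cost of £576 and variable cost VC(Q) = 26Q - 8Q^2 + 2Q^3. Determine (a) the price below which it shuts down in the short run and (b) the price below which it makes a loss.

Shutdown price = £18; break-even price = £146

Shutdown price = min AVC. AVC = 26 - 8Q + 2Q^2, with vertex at Q = 2 and minimum £18.
ATC = 576/Q + 26 - 8Q + 2Q^2. Setting dATC/dQ = −576/Q^2 − 8 + 4Q = 0 gives Q = 6 (since 4·6^3 − 8·6^2 = 576).
min ATC = 576/6 + 26 − 8·6 + 2·6^2 = £146. That is the break-even price.
For £18 ≤ P < £146 the firm produces at a loss; below £18 it shuts down.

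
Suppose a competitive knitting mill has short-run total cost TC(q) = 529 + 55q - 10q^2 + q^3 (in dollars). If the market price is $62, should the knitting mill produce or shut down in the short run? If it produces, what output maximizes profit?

Variable cost is VC = 55q - 10q^2 + q^3, so AVC = VC/q = 55 - 10q + q^2 and MC = dTC/dq = 55 - 20q + 3q^2.
AVC is minimized where dAVC/dq = -10 + 2q = 0, at q = 5; min AVC = 55 - 10·5 + 5^2 = $30.
Since P = $62 ≥ min AVC = $30, price covers variable cost and the firm should produce.
Set P = MC: 62 = 55 - 20q + 3q^2 → -7 - 20q + 3q^2 = 0. The roots are q = -1/3 and q = 7; the profit-maximizing output is on the rising part of MC, so q* = 7.
Check: AVC at q = 7 is $34 ≤ P, so revenue covers variable cost.
Profit = P·q − TC = 62·7 − 767 = -$333, a loss, but smaller than the $529 fixed cost the firm would lose by shutting down.

Produce at q = 7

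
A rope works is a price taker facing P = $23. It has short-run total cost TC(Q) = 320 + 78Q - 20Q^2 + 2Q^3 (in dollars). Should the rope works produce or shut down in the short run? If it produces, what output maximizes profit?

Shut down

Strip out fixed cost: VC = 78Q - 20Q^2 + 2Q^3. Then AVC = 78 - 20Q + 2Q^2 and MC = 78 - 40Q + 6Q^2.
The AVC parabola has its vertex at Q = 20/4 = 5, where AVC = 78 - 20·5 + 2·5^2 = $28.
With P < min AVC ($23 < $28), every unit sold adds to the loss.
Shutting down limits the loss to fixed cost, $320.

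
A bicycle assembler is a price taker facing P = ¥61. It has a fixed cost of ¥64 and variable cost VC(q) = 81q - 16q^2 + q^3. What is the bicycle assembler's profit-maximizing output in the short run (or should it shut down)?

Produce at q = 10

Variable cost is VC = 81q - 16q^2 + q^3, so AVC = VC/q = 81 - 16q + q^2 and MC = dTC/dq = 81 - 32q + 3q^2.
AVC hits its minimum where MC = AVC, at q = 8, giving min AVC = 81 - 16·8 + 8^2 = ¥17.
Because ¥61 ≥ ¥17, revenue can cover variable cost; the firm operates.
Solving P = MC: 20 - 32q + 3q^2 = 0 ⇒ q = 2/3 or 10. On the upward-sloping branch, q* = 10.
Check: AVC at q = 10 is ¥21 ≤ P, so revenue covers variable cost.
Profit = P·q − TC = 61·10 − 274 = ¥336.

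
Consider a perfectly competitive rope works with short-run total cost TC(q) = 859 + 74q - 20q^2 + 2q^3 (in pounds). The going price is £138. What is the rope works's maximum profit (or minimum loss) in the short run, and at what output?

Profit = -£91 at q = 8

AVC = 74 - 20q + 2q^2; min AVC = £24 at q = 5. Since P = £138 ≥ min AVC, the firm produces.
MC = 74 - 40q + 6q^2. Setting P = MC and taking the root on the rising branch gives q* = 8.
TR = 138·8 = 1104. TC = 859 + 336 = 1195. Profit = 1104 − 1195 = -£91.
Shutting down would mean losing the fixed cost of £859, so operating at a loss of £91 is better by £768.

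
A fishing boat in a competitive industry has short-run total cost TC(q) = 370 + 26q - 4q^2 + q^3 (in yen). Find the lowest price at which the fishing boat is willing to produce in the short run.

The shutdown price is the minimum of AVC. VC = 26q - 4q^2 + q^3, so AVC = 26 - 4q + q^2.
dAVC/dq = -4 + 2q = 0 gives q = 2. min AVC = 26 - 4·2 + 2^2 = 22.
The firm shuts down for any P below ¥22.

¥22 per unit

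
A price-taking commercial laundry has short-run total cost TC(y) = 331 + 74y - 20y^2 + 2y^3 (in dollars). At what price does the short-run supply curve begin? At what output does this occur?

$24 per unit, at y = 5

The firm shuts down when price falls below the minimum of average variable cost. AVC = VC/y = 74 - 20y + 2y^2.
At the minimum of AVC, MC = AVC. MC = 74 - 40y + 6y^2; setting MC = AVC gives 4y^2 - 20y = 0, so y = 5. min AVC = 24.
The firm shuts down for any P below $24.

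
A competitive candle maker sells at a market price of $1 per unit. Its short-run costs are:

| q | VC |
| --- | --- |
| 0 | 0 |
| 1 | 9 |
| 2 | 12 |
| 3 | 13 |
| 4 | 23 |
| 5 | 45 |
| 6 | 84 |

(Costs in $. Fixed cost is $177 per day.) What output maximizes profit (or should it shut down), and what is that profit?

Compute π = P·q − TC at each output: q=0: -177; q=1: -185; q=2: -187; q=3: -187; q=4: -196; q=5: -217; q=6: -255.
Profit is highest at q = 0. Equivalently, the lowest AVC in the table is 13/3 ≈ $4.33 at q = 3, and P = $1 falls below it — price never covers variable cost, so the firm shuts down and loses only its fixed cost.

q = 0 (shut down); profit = -$177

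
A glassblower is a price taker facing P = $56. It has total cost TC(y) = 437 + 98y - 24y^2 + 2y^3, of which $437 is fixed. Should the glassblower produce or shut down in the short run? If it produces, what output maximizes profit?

Produce at y = 7

Variable cost is VC = 98y - 24y^2 + 2y^3, so AVC = VC/y = 98 - 24y + 2y^2 and MC = dTC/dy = 98 - 48y + 6y^2.
The AVC parabola has its vertex at y = 24/4 = 6, where AVC = 98 - 24·6 + 2·6^2 = $26.
P = $56 exceeds min AVC = $26, so the firm stays open.
Set P = MC: 56 = 98 - 48y + 6y^2 → 42 - 48y + 6y^2 = 0. The roots are y = 1 and y = 7; the profit-maximizing output is on the rising part of MC, so y* = 7.
Check: AVC at y = 7 is $28 ≤ P, so revenue covers variable cost.
Profit = P·y − TC = 56·7 − 633 = -$241, a loss, but smaller than the $437 fixed cost the firm would lose by shutting down.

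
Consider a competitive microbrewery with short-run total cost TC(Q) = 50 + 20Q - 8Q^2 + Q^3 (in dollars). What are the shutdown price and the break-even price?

Shutdown price = $4; break-even price = $15

AVC = 20 - 8Q + Q^2; minimized at Q = 4, giving min AVC = $4. That is the shutdown price.
ATC = 50/Q + 20 - 8Q + Q^2. Setting dATC/dQ = −50/Q^2 − 8 + 2Q = 0 gives Q = 5 (since 2·5^3 − 8·5^2 = 50).
min ATC = 50/5 + 20 − 8·5 + 5^2 = $15. That is the break-even price.
Between these two prices the firm operates at a loss; above $15 it earns a profit.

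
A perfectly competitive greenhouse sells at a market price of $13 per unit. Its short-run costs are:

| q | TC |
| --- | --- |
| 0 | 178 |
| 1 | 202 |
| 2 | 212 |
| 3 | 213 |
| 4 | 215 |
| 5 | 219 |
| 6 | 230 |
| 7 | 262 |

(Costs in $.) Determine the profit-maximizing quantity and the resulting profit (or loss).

Tabulate TR − TC: q=0: -178; q=1: -189; q=2: -186; q=3: -174; q=4: -163; q=5: -154; q=6: -152; q=7: -171.
Profit is maximized at q = 6. AVC there is 52/6 = $8.67 ≤ P, so producing beats shutting down (which would give -$178).

q = 6; profit = -$152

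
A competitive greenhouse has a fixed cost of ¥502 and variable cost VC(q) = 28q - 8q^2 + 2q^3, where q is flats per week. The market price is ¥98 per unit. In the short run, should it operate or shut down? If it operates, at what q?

From TC, MC = TC'(q) = 28 - 16q + 6q^2 and AVC = VC/q = 28 - 8q + 2q^2.
AVC is minimized where dAVC/dq = -8 + 4q = 0, at q = 2; min AVC = 28 - 8·2 + 2·2^2 = ¥20.
Because ¥98 ≥ ¥20, revenue can cover variable cost; the firm operates.
P = MC gives -70 - 16q + 6q^2 = 0, with roots -7/3 and 5. Take the larger (rising MC): q* = 5.
Check: AVC at q = 5 is ¥38 ≤ P, so revenue covers variable cost.
Profit = P·q − TC = 98·5 − 692 = -¥202, a loss, but smaller than the ¥502 fixed cost the firm would lose by shutting down.

Produce at q = 5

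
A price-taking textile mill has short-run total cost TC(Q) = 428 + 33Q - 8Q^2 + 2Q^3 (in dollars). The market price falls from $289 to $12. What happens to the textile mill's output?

AVC = 33 - 8Q + 2Q^2, minimized at Q = 2 where min AVC = $25. MC = 33 - 16Q + 6Q^2.
At P = $289 ≥ min AVC, set P = MC on the rising branch: Q = 8.
At P = $12 < min AVC = $25, price no longer covers variable cost at any output, so the firm shuts down: Q = 0.

Output falls from 8 to 0 (the firm shuts down)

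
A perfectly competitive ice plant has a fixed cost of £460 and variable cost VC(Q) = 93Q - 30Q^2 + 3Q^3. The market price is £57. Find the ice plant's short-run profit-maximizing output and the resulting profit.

Profit = -£244 at Q = 6

AVC = 93 - 30Q + 3Q^2; min AVC = £18 at Q = 5. Since P = £57 ≥ min AVC, the firm produces.
MC = 93 - 60Q + 9Q^2. Setting P = MC and taking the root on the rising branch gives Q* = 6.
TR = 57·6 = 342. TC = 460 + 126 = 586. Profit = 342 − 586 = -£244.
Shutting down would mean losing the fixed cost of £460, so operating at a loss of £244 is better by £216.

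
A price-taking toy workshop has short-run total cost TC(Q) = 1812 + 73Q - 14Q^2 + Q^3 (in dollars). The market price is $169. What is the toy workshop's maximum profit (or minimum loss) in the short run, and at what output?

AVC = 73 - 14Q + Q^2 has its minimum $24 at Q = 7; price $169 clears that bar, so the firm operates.
With MC = 73 - 28Q + 3Q^2, P = MC on the upward-sloping part at Q* = 12.
TR = 169·12 = 2028. TC = 1812 + 588 = 2400. Profit = 2028 − 2400 = -$372.
By producing, the firm covers all variable cost plus $1440 of fixed cost; shutting down would lose the full $1812.

Profit = -$372 at Q = 12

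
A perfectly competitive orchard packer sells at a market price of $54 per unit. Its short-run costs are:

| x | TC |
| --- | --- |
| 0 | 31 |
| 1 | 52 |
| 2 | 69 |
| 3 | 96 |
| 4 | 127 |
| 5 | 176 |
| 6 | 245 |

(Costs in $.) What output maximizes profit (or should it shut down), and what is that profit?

x = 5; profit = $94

Profit at each row (π = 54x − TC): x=0: -31; x=1: 2; x=2: 39; x=3: 66; x=4: 89; x=5: 94; x=6: 79.
Profit is maximized at x = 5. AVC there is 145/5 = $29 ≤ P, so producing beats shutting down (which would give -$31).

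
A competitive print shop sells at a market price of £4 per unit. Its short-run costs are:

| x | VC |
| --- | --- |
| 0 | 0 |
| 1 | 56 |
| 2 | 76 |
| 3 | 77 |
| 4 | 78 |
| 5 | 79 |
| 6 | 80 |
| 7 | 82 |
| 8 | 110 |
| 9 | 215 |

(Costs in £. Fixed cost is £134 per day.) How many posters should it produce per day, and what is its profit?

x = 0 (shut down); profit = -£134

Tabulate TR − TC: x=0: -134; x=1: -186; x=2: -202; x=3: -199; x=4: -196; x=5: -193; x=6: -190; x=7: -188; x=8: -212; x=9: -313.
Profit is highest at x = 0. Equivalently, the lowest AVC in the table is 82/7 ≈ £11.71 at x = 7, and P = £4 falls below it — price never covers variable cost, so the firm shuts down and loses only its fixed cost.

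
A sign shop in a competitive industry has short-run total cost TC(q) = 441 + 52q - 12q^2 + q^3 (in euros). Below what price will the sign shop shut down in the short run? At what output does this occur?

The shutdown price is the minimum of AVC. VC = 52q - 12q^2 + q^3, so AVC = 52 - 12q + q^2.
dAVC/dq = -12 + 2q = 0 gives q = 6. min AVC = 52 - 12·6 + 6^2 = 16.
So the shutdown price is €16.

€16 per unit, at q = 6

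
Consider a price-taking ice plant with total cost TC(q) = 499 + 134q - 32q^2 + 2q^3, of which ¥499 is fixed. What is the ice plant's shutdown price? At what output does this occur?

¥6 per unit, at q = 8

Short-run supply begins at min AVC. From VC = 134q - 32q^2 + 2q^3, AVC = 134 - 32q + 2q^2.
At the minimum of AVC, MC = AVC. MC = 134 - 64q + 6q^2; setting MC = AVC gives 4q^2 - 32q = 0, so q = 8. min AVC = 6.
For P < ¥6 the firm produces nothing.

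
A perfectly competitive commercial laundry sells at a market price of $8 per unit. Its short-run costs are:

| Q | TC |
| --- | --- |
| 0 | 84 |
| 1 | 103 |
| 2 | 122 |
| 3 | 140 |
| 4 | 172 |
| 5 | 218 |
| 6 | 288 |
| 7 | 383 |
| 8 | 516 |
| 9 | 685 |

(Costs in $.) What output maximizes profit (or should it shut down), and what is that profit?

Q = 0 (shut down); profit = -$84

Profit at each row (π = 8Q − TC): Q=0: -84; Q=1: -95; Q=2: -106; Q=3: -116; Q=4: -140; Q=5: -178; Q=6: -240; Q=7: -327; Q=8: -452; Q=9: -613.
Profit is highest at Q = 0. Equivalently, the lowest AVC in the table is 56/3 ≈ $18.67 at Q = 3, and P = $8 falls below it — price never covers variable cost, so the firm shuts down and loses only its fixed cost.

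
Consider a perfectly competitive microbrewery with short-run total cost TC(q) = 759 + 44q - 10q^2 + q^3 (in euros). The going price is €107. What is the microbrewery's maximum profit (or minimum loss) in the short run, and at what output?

Profit = -€111 at q = 9

AVC = 44 - 10q + q^2 has its minimum €19 at q = 5; price €107 clears that bar, so the firm operates.
MC = 44 - 20q + 3q^2. Setting P = MC and taking the root on the rising branch gives q* = 9.
TR = 107·9 = 963. TC = 759 + 315 = 1074. Profit = 963 − 1074 = -€111.
Shutting down would mean losing the fixed cost of €759, so operating at a loss of €111 is better by €648.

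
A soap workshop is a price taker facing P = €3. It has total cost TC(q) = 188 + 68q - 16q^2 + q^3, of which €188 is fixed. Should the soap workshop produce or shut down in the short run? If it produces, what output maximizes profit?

Shut down

From TC, MC = TC'(q) = 68 - 32q + 3q^2 and AVC = VC/q = 68 - 16q + q^2.
AVC is minimized where dAVC/dq = -16 + 2q = 0, at q = 8; min AVC = 68 - 16·8 + 8^2 = €4.
Since P = €3 < min AVC = €4, price fails to cover variable cost at any output.
Shutting down limits the loss to fixed cost, €188.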